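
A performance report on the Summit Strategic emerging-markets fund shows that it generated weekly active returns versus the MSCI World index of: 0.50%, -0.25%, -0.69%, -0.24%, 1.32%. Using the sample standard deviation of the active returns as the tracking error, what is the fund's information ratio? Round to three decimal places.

r̄ = (0.5 − 0.25 − 0.69 − 0.24 + 1.32) / 5 = 0.1280%
Sample std dev = √[2.5067 / 4] = 0.7916%
IR = r̄ / tracking error = 0.1280 / 0.7916 = 0.1617

0.162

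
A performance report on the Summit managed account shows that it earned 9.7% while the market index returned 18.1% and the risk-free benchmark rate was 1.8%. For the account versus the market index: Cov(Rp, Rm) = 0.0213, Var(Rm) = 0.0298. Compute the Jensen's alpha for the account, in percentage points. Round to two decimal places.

β = Cov / Var = 0.0213 / 0.0298 = 0.7148
E[R] = Rf + β(Rm − Rf) = 1.8% + 0.7148 × (18.1% − 1.8%) = 13.4512%
α = Rp − E[R] = 9.7% − 13.4512% = -3.7512

-3.75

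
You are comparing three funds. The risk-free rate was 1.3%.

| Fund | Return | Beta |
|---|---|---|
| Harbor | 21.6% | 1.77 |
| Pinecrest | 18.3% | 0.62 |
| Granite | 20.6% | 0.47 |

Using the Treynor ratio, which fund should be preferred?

Harbor: Treynor = (21.6% − 1.3%) / 1.77 = 11.469
Pinecrest: Treynor = (18.3% − 1.3%) / 0.62 = 27.419
Granite: Treynor = (20.6% − 1.3%) / 0.47 = 41.064
Highest: Granite (41.064).

Granite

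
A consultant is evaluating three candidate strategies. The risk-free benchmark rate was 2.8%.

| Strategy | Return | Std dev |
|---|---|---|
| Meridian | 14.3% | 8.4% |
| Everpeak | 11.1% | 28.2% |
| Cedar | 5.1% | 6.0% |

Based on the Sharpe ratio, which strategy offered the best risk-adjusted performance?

Meridian: Sharpe ratio = (14.3% − 2.8%) / 8.4% = 1.369
Everpeak: Sharpe ratio = (11.1% − 2.8%) / 28.2% = 0.294
Cedar: Sharpe ratio = (5.1% − 2.8%) / 6.0% = 0.383
Highest: Meridian (1.369).

Meridian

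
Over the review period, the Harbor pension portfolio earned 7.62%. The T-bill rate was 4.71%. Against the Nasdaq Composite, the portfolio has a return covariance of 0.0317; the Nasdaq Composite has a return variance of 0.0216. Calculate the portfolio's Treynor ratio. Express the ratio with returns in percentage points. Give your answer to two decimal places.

β = Cov / Var = 0.0317 / 0.0216 = 1.4676
Treynor = (Rp − Rf) / β = (7.62% − 4.71%) / 1.4676 = 2.91 / 1.4676 = 1.9828

1.98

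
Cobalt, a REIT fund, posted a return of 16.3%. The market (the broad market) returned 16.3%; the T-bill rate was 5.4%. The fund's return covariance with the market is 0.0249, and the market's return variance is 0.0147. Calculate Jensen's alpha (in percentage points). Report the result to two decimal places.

-7.56

β = Cov / Var = 0.0249 / 0.0147 = 1.6939
E[R] = Rf + β(Rm − Rf) = 5.4% + 1.6939 × (16.3% − 5.4%) = 23.8635%
α = Rp − E[R] = 16.3% − 23.8635% = -7.5635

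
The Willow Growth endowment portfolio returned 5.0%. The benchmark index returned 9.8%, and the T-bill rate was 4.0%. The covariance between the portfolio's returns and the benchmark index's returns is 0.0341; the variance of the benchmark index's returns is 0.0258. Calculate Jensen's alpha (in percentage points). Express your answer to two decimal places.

-6.67

β = Cov / Var = 0.0341 / 0.0258 = 1.3217
E[R] = Rf + β(Rm − Rf) = 4.0% + 1.3217 × (9.8% − 4.0%) = 11.6659%
α = Rp − E[R] = 5.0% − 11.6659% = -6.6659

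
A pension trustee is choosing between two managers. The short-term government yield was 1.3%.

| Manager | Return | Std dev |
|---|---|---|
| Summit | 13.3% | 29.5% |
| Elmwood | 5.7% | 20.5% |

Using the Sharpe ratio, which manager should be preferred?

Summit

Summit: Sharpe ratio = (13.3% − 1.3%) / 29.5% = 0.407
Elmwood: Sharpe ratio = (5.7% − 1.3%) / 20.5% = 0.215
Highest: Summit (0.407).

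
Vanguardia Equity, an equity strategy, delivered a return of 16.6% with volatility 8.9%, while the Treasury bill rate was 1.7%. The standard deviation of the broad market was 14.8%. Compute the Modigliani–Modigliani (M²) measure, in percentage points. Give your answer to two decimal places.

26.48

Sharpe = (Rp − Rf) / σp = (16.6% − 1.7%) / 8.9% = 1.6742
M² = Rf + Sharpe × σm = 1.7% + 1.6742 × 14.8% = 26.4782%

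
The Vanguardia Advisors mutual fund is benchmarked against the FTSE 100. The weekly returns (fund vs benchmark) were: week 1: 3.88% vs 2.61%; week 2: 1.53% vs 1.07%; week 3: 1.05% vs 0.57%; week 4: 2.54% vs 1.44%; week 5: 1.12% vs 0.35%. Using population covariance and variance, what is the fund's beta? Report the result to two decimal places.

1.32

r̄p = 2.0240%,  r̄m = 1.2080%
Cov = Σ(rp − r̄p)(rm − r̄m) / 5 = 0.8374
Var(rm) = Σ(rm − r̄m)² / 5 = 0.6363
β = Cov / Var = 0.8374 / 0.6363 = 1.3160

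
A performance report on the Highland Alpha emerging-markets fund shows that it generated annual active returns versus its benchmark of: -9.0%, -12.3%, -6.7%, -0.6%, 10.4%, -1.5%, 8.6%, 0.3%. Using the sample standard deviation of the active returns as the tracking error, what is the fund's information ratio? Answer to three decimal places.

-0.169

μ = (-9 − 12.3 − 6.7 − 0.6 + 10.4 − 1.5 + 8.6 + 0.3) / 8 = -10.80 / 8 = -1.3500%
Sample std dev = √[447.4200 / 7] = 7.9948%
IR = μ / tracking error = -1.3500 / 7.9948 = -0.1689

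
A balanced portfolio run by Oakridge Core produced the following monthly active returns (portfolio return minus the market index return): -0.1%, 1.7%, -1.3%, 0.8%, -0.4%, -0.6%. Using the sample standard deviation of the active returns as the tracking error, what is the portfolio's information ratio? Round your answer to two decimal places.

0.02

r̄ = (-0.1 + 1.7 − 1.3 + 0.8 − 0.4 − 0.6) / 6 = 0.0167%
Σ(r − r̄)² = 5.7483; sample σ = √(5.7483/5) = 1.0722%
IR = r̄ / tracking error = 0.0167 / 1.0722 = 0.0156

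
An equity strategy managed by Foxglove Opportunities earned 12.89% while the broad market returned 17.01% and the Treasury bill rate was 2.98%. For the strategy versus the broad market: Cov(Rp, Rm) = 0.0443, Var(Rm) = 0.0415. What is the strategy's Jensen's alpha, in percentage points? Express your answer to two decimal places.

-5.07

β = Cov / Var = 0.0443 / 0.0415 = 1.0675
E[R] = Rf + β(Rm − Rf) = 2.98% + 1.0675 × (17.01% − 2.98%) = 17.9570%
α = Rp − E[R] = 12.89% − 17.9570% = -5.0670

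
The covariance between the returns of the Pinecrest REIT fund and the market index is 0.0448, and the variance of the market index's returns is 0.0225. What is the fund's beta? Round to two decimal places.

β = Cov(Rp, Rm) / Var(Rm) = 0.0448 / 0.0225 = 1.9911

1.99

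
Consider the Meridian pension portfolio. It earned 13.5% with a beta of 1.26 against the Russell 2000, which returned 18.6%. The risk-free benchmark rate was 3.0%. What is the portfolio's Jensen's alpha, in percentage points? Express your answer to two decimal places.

-9.16

CAPM expected return = Rf + β(Rm − Rf) = 3.0% + 1.26 × (18.6% − 3.0%) = 3 + 1.26 × 15.60 = 22.6560%
Jensen's α = Rp − E[R] = 13.5% − 22.6560% = -9.1560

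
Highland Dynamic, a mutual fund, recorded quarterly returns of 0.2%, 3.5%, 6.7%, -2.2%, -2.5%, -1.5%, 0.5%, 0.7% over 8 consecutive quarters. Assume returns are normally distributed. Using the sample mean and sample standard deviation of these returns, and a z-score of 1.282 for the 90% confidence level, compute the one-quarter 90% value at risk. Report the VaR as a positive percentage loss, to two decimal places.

3.31

r̄ = (0.2 + 3.5 + 6.7 − 2.2 − 2.5 − 1.5 + 0.5 + 0.7) / 8 = 0.6750%
Sample σ = √[Σ(r − r̄)² / 7] = √[67.6150 / 7] = √9.6593 = 3.1079%
VaR = −(r̄ − z·σ) = −(0.6750 − 1.282 × 3.1079) = −(-3.3093) = 3.3093%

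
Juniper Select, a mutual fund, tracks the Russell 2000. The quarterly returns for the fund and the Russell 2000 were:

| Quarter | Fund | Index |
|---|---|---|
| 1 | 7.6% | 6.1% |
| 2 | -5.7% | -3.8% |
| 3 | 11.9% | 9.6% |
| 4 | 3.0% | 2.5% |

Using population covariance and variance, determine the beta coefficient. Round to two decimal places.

r̄p = 4.2000%,  r̄m = 3.6000%
Cov = Σ(rp − r̄p)(rm − r̄m) / 4 = 32.3200
Var(rm) = Σ(rm − r̄m)² / 4 = 24.5550
β = Cov / Var = 32.3200 / 24.5550 = 1.3162

1.32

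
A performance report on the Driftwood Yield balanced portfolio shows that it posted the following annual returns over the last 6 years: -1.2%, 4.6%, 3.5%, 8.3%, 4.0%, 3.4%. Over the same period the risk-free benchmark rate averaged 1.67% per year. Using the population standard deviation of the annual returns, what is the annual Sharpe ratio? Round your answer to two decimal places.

Mean return r̄ = 22.60 / 6 = 3.7667%
Σ(r − r̄)² = (-1.2 − 3.7667)² + (4.6 − 3.7667)² + … = 46.1733
σ = √[46.1733 / 6] = 2.7741%
Sharpe = (r̄ − rf) / σ = (3.7667 − 1.67) / 2.7741 = 2.0967 / 2.7741 = 0.7558

0.76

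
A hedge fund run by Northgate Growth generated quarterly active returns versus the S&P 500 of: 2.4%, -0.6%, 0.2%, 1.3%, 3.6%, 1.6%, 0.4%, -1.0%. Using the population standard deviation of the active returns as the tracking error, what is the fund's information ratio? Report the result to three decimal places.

0.683

r̄ = (2.4 − 0.6 + 0.2 + 1.3 + 3.6 + 1.6 + 0.4 − 1) / 8 = 7.90 / 8 = 0.9875%
Σ(r − r̄)² = (2.4 − 0.9875)² + (-0.6 − 0.9875)² + (0.2 − 0.9875)² + … = 16.7288
population σ = √(16.7288 / 8) = √2.0911 = 1.4461%
IR = r̄ / tracking error = 0.9875 / 1.4461 = 0.6829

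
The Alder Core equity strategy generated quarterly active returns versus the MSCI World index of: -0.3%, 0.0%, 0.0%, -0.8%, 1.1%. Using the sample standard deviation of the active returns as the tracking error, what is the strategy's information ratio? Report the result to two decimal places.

0.00

Mean return r̄ = 0.00 / 5 = 0.0000%
Sample σ = √[Σ(r − r̄)² / 4] = √[1.9400 / 4] = √0.4850 = 0.6964%
IR = r̄ / tracking error = 0.0000 / 0.6964 = 0.0000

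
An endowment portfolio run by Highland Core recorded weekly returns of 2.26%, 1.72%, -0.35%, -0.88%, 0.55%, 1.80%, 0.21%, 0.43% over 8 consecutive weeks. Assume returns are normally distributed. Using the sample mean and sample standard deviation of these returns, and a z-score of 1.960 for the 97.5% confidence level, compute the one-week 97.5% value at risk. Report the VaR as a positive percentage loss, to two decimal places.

1.46

r̄ = (2.26 + 1.72 − 0.35 − 0.88 + 0.55 + 1.8 + 0.21 + 0.43) / 8 = 5.740 / 8 = 0.7175%
Sample std dev = √[8.6160 / 7] = 1.1094%
VaR = −(r̄ − z·σ) = −(0.7175 − 1.960 × 1.1094) = −(-1.4569) = 1.4569%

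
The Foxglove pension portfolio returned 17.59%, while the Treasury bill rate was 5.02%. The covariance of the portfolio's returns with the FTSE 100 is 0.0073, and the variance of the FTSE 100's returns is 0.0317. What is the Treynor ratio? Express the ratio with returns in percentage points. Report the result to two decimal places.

β = Cov / Var = 0.0073 / 0.0317 = 0.2303
Treynor = (Rp − Rf) / β = (17.59% − 5.02%) / 0.2303 = 12.57 / 0.2303 = 54.5810

54.58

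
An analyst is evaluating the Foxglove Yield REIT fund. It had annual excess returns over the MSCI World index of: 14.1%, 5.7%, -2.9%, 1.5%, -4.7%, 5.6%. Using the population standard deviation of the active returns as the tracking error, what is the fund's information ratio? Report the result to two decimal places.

Mean return r̄ = 19.30 / 6 = 3.2167%
Σ(r − r̄)² = 233.3283; population σ = √(233.3283/6) = 6.2360%
IR = r̄ / tracking error = 3.2167 / 6.2360 = 0.5158

0.52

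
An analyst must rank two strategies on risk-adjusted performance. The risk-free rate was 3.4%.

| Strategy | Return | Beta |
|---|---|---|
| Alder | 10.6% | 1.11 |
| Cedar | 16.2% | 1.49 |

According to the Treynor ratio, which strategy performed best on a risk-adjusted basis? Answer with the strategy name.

Alder: Treynor = (10.6% − 3.4%) / 1.11 = 6.486
Cedar: Treynor = (16.2% − 3.4%) / 1.49 = 8.591
Highest: Cedar (8.591).

Cedar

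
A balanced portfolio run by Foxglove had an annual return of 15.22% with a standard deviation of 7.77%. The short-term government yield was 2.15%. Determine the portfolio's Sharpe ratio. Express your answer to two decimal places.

Sharpe = (Rp − Rf) / σp = (15.22% − 2.15%) / 7.77% = 13.07% / 7.77% = 1.6821

1.68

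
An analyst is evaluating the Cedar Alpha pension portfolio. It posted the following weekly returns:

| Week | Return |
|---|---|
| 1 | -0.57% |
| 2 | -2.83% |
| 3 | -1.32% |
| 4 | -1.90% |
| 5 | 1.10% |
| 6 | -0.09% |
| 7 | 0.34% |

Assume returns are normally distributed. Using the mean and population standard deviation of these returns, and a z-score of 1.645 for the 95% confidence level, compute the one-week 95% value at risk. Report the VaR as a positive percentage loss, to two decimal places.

2.82

r̄ = (-0.57 − 2.83 − 1.32 − 1.9 + 1.1 − 0.09 + 0.34) / 7 = -0.7529%
Population σ = √[Σ(r − r̄)² / 7] = √[11.0523 / 7] = √1.5789 = 1.2565%
VaR = −(r̄ − z·σ) = −(-0.7529 − 1.645 × 1.2565) = −(-2.8198) = 2.8198%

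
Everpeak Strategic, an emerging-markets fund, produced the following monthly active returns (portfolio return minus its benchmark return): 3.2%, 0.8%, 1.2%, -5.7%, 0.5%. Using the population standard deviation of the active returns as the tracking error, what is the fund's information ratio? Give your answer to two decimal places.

0.00

Mean return r̄ = 0.00 / 5 = 0.0000%
Population σ = √[Σ(r − r̄)² / 5] = √[45.0600 / 5] = √9.0120 = 3.0020%
IR = r̄ / tracking error = 0.0000 / 3.0020 = 0.0000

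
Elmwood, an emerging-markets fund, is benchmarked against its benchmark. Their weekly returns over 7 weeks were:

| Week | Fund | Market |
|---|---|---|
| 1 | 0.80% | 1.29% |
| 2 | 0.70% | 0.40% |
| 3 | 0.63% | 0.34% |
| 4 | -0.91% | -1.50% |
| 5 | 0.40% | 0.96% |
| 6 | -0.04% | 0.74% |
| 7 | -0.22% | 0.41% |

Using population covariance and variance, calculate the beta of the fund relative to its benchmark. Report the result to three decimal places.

r̄p = 0.1943%,  r̄m = 0.3771%
Cov = Σ(rp − r̄p)(rm − r̄m) / 7 = 0.3775
Var(rm) = Σ(rm − r̄m)² / 7 = 0.6902
β = Cov / Var = 0.3775 / 0.6902 = 0.5469

0.547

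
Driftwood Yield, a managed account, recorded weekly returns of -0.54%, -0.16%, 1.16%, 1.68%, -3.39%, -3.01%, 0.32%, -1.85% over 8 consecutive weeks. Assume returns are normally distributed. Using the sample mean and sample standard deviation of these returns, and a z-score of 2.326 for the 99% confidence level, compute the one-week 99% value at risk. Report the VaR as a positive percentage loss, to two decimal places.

Mean return r̄ = -5.790 / 8 = -0.7238%
Sample σ = √[Σ(r − r̄)² / 7] = √[24.3718 / 7] = √3.4817 = 1.8659%
VaR = −(r̄ − z·σ) = −(-0.7238 − 2.326 × 1.8659) = −(-5.0639) = 5.0639%

5.06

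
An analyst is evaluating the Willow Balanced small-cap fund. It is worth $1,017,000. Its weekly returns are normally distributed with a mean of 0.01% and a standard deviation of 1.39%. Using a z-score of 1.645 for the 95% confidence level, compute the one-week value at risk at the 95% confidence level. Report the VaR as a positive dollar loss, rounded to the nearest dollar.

Return at the 95% tail: μ − z·σ = 0.01% − 1.645 × 1.39% = 0.01 − 2.28655 = -2.27655%
VaR = −(-2.27655%) × $1,017,000 = 2.27655% × $1,017,000 = $23,153

$23,153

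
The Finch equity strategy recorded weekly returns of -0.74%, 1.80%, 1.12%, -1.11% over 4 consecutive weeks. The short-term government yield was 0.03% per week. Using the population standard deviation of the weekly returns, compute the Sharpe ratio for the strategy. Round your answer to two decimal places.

r̄ = (-0.74 + 1.8 + 1.12 − 1.11) / 4 = 0.2675%
Population std dev = √[5.9879 / 4] = 1.2235%
Sharpe = (r̄ − rf) / σ = (0.2675 − 0.03) / 1.2235 = 0.2375 / 1.2235 = 0.1941

0.19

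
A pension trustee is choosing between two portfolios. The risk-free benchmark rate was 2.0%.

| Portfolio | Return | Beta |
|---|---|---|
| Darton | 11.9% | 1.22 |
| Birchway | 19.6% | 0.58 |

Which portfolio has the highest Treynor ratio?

Birchway

Darton: Treynor = (11.9% − 2.0%) / 1.22 = 8.115
Birchway: Treynor = (19.6% − 2.0%) / 0.58 = 30.345
Highest: Birchway (30.345).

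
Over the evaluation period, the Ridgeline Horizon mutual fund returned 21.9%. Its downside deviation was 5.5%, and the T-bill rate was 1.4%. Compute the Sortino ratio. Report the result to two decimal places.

3.73

Sortino = (Rp − Rf) / σd = (21.9% − 1.4%) / 5.5% = 20.50% / 5.5% = 3.7273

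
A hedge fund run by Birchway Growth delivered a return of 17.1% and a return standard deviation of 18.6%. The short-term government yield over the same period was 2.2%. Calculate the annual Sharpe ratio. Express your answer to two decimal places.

0.80

Sharpe = (Rp − Rf) / σp = (17.1% − 2.2%) / 18.6% = 14.90% / 18.6% = 0.8011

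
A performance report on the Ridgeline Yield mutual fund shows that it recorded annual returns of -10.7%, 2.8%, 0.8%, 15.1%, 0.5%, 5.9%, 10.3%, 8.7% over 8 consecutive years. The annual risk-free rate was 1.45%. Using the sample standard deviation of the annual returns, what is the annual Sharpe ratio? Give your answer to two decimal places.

μ = (-10.7 + 2.8 + 0.8 + 15.1 + 0.5 + 5.9 + 10.3 + 8.7) / 8 = 33.40 / 8 = 4.1750%
Σ(r − μ)² = (-10.7 − 4.1750)² + (2.8 − 4.1750)² + … = 428.3750
sample σ = √(428.3750 / 7) = √61.1964 = 7.8228%
Sharpe = (μ − rf) / σ = (4.1750 − 1.45) / 7.8228 = 2.7250 / 7.8228 = 0.3483

0.35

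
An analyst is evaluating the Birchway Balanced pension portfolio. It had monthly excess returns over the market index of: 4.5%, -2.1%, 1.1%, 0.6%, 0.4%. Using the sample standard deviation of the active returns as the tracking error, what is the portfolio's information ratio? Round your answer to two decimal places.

0.38

μ = (4.5 − 2.1 + 1.1 + 0.6 + 0.4) / 5 = 4.50 / 5 = 0.9000%
Σ(r − μ)² = 22.3400; sample σ = √(22.3400/4) = 2.3633%
IR = μ / tracking error = 0.9000 / 2.3633 = 0.3808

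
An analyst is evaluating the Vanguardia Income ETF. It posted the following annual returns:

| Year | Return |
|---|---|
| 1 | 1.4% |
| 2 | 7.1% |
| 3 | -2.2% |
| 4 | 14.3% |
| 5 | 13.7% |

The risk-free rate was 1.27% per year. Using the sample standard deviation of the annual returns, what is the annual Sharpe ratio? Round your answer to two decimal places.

Mean return r̄ = 34.30 / 5 = 6.8600%
Sample std dev = √[214.0920 / 4] = 7.3159%
Sharpe = (r̄ − rf) / σ = (6.8600 − 1.27) / 7.3159 = 5.5900 / 7.3159 = 0.7641

0.76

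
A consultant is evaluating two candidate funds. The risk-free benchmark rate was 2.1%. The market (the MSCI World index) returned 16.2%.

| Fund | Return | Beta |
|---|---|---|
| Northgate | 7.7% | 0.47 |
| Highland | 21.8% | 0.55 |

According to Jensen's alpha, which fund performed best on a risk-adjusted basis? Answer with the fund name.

Northgate: α = 7.7% − [2.1% + 0.47 × (16.2% − 2.1%)] = -1.027
Highland: α = 21.8% − [2.1% + 0.55 × (16.2% − 2.1%)] = 11.945
Highest: Highland (11.945).

Highland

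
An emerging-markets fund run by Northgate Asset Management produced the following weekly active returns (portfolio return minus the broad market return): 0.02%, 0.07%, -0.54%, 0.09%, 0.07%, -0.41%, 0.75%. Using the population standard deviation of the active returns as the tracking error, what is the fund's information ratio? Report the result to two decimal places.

0.02

μ = (0.02 + 0.07 − 0.54 + 0.09 + 0.07 − 0.41 + 0.75) / 7 = 0.050 / 7 = 0.0071%
Population std dev = √[1.0401 / 7] = 0.3855%
IR = μ / tracking error = 0.0071 / 0.3855 = 0.0184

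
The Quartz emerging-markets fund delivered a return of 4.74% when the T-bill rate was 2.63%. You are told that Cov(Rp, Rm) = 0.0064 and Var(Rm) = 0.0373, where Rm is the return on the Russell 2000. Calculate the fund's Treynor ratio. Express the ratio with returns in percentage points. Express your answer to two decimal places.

12.30

β = Cov / Var = 0.0064 / 0.0373 = 0.1716
Treynor = (Rp − Rf) / β = (4.74% − 2.63%) / 0.1716 = 2.11 / 0.1716 = 12.2960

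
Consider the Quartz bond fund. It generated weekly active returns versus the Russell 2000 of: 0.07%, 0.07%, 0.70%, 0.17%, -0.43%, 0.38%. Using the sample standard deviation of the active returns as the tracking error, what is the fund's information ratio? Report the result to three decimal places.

0.426

Mean return r̄ = 0.960 / 6 = 0.1600%
Sample σ = √[Σ(r − r̄)² / 5] = √[0.7044 / 5] = √0.1409 = 0.3754%
IR = r̄ / tracking error = 0.1600 / 0.3754 = 0.4262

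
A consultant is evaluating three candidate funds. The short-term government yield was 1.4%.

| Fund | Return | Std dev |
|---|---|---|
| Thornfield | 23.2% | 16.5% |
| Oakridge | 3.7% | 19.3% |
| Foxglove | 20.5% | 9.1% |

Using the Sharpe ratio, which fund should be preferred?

Thornfield: Sharpe ratio = (23.2% − 1.4%) / 16.5% = 1.321
Oakridge: Sharpe ratio = (3.7% − 1.4%) / 19.3% = 0.119
Foxglove: Sharpe ratio = (20.5% − 1.4%) / 9.1% = 2.099
Highest: Foxglove (2.099).

Foxglove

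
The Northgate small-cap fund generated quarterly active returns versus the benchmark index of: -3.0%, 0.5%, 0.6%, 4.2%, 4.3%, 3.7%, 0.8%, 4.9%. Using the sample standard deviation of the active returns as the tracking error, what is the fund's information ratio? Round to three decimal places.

0.733

r̄ = (-3 + 0.5 + 0.6 + 4.2 + 4.3 + 3.7 + 0.8 + 4.9) / 8 = 16.00 / 8 = 2.0000%
Σ(r − r̄)² = (-3 − 2.0000)² + (0.5 − 2.0000)² + (0.6 − 2.0000)² + … = 52.0800
sample σ = √(52.0800 / 7) = √7.4400 = 2.7276%
IR = r̄ / tracking error = 2.0000 / 2.7276 = 0.7332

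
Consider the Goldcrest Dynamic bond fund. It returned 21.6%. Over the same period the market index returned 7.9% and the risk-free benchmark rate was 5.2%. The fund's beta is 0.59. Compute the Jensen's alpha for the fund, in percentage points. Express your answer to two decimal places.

CAPM expected return = Rf + β(Rm − Rf) = 5.2% + 0.59 × (7.9% − 5.2%) = 5.2 + 0.59 × 2.70 = 6.7930%
Jensen's α = Rp − E[R] = 21.6% − 6.7930% = 14.8070

14.81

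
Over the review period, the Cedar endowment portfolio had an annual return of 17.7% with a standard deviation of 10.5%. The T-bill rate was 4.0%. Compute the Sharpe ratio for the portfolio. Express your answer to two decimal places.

1.30

Sharpe = (Rp − Rf) / σp = (17.7% − 4.0%) / 10.5% = 13.70% / 10.5% = 1.3048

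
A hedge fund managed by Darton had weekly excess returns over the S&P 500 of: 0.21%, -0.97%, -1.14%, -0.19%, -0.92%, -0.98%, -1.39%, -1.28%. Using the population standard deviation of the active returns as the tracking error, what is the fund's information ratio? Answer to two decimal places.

r̄ = (0.21 − 0.97 − 1.14 − 0.19 − 0.92 − 0.98 − 1.39 − 1.28) / 8 = -0.8325%
Σ(r − r̄)² = (0.21 − (-0.8325))² + (-0.97 − (-0.8325))² + (-1.14 − (-0.8325))² + … = 2.1536
population σ = √(2.1536 / 8) = √0.2692 = 0.5188%
IR = r̄ / tracking error = -0.8325 / 0.5188 = -1.6047

-1.60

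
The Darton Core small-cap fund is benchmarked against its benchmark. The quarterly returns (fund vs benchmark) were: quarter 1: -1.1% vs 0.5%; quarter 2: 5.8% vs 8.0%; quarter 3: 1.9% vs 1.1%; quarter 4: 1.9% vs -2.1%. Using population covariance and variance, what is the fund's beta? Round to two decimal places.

r̄p = 2.1250%,  r̄m = 1.8750%
Cov = Σ(rp − r̄p)(rm − r̄m) / 4 = 7.0031
Var(rm) = Σ(rm − r̄m)² / 4 = 13.9519
β = Cov / Var = 7.0031 / 13.9519 = 0.5019

0.50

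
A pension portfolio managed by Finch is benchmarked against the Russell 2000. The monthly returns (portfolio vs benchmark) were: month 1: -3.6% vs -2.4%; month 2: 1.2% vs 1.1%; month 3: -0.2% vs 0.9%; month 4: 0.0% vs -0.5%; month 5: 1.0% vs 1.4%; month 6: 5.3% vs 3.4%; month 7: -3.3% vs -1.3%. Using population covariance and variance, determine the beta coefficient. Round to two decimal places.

1.50

r̄p = 0.0571%,  r̄m = 0.3714%
Cov = Σ(rp − r̄p)(rm − r̄m) / 7 = 4.7631
Var(rm) = Σ(rm − r̄m)² / 7 = 3.1820
β = Cov / Var = 4.7631 / 3.1820 = 1.4969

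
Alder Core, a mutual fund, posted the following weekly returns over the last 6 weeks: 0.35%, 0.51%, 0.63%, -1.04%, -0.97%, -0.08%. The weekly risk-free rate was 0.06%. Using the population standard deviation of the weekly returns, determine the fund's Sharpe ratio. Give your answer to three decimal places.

Mean return r̄ = -0.600 / 6 = -0.1000%
Population σ = √[Σ(r − r̄)² / 6] = √[2.7484 / 6] = √0.4581 = 0.6768%
Sharpe = (r̄ − rf) / σ = (-0.1000 − 0.06) / 0.6768 = -0.1600 / 0.6768 = -0.2364

-0.236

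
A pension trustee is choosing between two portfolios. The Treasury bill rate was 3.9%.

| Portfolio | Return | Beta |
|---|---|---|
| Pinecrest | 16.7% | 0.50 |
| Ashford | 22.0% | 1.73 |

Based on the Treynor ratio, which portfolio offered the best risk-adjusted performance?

Pinecrest: Treynor = (16.7% − 3.9%) / 0.50 = 25.600
Ashford: Treynor = (22.0% − 3.9%) / 1.73 = 10.462
Highest: Pinecrest (25.600).

Pinecrest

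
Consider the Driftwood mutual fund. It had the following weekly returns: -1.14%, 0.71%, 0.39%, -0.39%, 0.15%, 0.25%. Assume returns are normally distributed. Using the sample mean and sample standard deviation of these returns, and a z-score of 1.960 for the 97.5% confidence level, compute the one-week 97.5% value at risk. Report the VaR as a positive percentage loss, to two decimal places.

Mean return r̄ = -0.030 / 6 = -0.0050%
Σ(r − r̄)² = (-1.14 − (-0.0050))² + (0.71 − (-0.0050))² + (0.39 − (-0.0050))² + … = 2.1928
sample σ = √(2.1928 / 5) = √0.4386 = 0.6623%
VaR = −(r̄ − z·σ) = −(-0.0050 − 1.960 × 0.6623) = −(-1.3031) = 1.3031%

1.30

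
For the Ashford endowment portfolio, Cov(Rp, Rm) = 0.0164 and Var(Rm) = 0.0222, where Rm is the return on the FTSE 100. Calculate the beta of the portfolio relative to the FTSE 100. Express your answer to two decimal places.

0.74

β = Cov(Rp, Rm) / Var(Rm) = 0.0164 / 0.0222 = 0.7387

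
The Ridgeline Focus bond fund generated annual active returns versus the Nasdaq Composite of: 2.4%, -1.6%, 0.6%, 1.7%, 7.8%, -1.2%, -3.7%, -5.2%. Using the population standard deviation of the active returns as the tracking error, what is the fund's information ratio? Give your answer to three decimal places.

Mean return r̄ = 0.80 / 8 = 0.1000%
Σ(r − r̄)² = (2.4 − 0.1000)² + (-1.6 − 0.1000)² + … = 114.5000
population σ = √(114.5000 / 8) = √14.3125 = 3.7832%
IR = r̄ / tracking error = 0.1000 / 3.7832 = 0.0264

0.026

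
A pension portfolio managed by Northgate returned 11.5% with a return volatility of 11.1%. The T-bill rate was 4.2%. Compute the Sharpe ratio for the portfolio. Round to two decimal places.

Sharpe = (Rp − Rf) / σp = (11.5% − 4.2%) / 11.1% = 7.30% / 11.1% = 0.6577

0.66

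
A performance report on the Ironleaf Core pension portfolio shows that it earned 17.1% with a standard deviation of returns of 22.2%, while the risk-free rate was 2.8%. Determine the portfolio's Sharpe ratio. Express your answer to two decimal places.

Sharpe = (Rp − Rf) / σp = (17.1% − 2.8%) / 22.2% = 14.30% / 22.2% = 0.6441

0.64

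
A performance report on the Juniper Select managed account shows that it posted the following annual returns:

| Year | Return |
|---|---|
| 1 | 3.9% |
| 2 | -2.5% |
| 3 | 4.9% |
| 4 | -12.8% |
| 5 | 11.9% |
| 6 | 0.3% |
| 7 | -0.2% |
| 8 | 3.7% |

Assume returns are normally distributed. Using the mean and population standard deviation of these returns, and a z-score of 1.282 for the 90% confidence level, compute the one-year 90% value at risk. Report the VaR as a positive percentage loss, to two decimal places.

7.38

μ = (3.9 − 2.5 + 4.9 − 12.8 + 11.9 + 0.3 − 0.2 + 3.7) / 8 = 9.20 / 8 = 1.1500%
Population σ = √[Σ(r − μ)² / 8] = √[354.1600 / 8] = √44.2700 = 6.6536%
VaR = −(μ − z·σ) = −(1.1500 − 1.282 × 6.6536) = −(-7.3799) = 7.3799%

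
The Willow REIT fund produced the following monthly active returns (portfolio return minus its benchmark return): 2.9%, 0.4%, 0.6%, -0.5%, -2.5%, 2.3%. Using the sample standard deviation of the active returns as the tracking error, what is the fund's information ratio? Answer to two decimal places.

r̄ = (2.9 + 0.4 + 0.6 − 0.5 − 2.5 + 2.3) / 6 = 3.20 / 6 = 0.5333%
Σ(r − r̄)² = (2.9 − 0.5333)² + (0.4 − 0.5333)² + … = 19.0133
sample σ = √(19.0133 / 5) = √3.8027 = 1.9501%
IR = r̄ / tracking error = 0.5333 / 1.9501 = 0.2735

0.27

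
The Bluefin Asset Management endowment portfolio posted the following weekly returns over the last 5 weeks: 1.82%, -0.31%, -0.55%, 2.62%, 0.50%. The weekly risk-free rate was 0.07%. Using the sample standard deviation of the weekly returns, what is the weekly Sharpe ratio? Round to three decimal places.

0.545

Mean return r̄ = 4.080 / 5 = 0.8160%
Σ(r − r̄)² = 7.4961; sample σ = √(7.4961/4) = 1.3690%
Sharpe = (r̄ − rf) / σ = (0.8160 − 0.07) / 1.3690 = 0.7460 / 1.3690 = 0.5449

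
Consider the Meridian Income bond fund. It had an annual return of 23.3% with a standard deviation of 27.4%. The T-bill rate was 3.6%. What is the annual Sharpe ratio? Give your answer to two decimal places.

Sharpe = (Rp − Rf) / σp = (23.3% − 3.6%) / 27.4% = 19.70% / 27.4% = 0.7190

0.72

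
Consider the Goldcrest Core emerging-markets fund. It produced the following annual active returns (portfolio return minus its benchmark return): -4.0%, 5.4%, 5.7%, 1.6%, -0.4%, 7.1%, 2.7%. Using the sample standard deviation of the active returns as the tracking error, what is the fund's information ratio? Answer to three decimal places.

0.663

r̄ = (-4 + 5.4 + 5.7 + 1.6 − 0.4 + 7.1 + 2.7) / 7 = 18.10 / 7 = 2.5857%
Sample std dev = √[91.2686 / 6] = 3.9002%
IR = r̄ / tracking error = 2.5857 / 3.9002 = 0.6630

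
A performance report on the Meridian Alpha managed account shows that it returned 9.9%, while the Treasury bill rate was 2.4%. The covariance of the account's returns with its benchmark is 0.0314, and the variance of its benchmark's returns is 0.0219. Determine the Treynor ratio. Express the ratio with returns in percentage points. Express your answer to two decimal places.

5.23

β = Cov / Var = 0.0314 / 0.0219 = 1.4338
Treynor = (Rp − Rf) / β = (9.9% − 2.4%) / 1.4338 = 7.50 / 1.4338 = 5.2309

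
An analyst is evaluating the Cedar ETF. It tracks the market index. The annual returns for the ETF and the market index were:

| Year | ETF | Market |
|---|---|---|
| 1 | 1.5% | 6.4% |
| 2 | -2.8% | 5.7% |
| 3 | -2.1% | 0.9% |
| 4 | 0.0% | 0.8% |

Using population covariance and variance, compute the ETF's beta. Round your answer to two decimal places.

0.13

r̄p = -0.8500%,  r̄m = 3.4500%
Cov = Σ(rp − r̄p)(rm − r̄m) / 4 = 0.8700
Var(rm) = Σ(rm − r̄m)² / 4 = 6.8225
β = Cov / Var = 0.8700 / 6.8225 = 0.1275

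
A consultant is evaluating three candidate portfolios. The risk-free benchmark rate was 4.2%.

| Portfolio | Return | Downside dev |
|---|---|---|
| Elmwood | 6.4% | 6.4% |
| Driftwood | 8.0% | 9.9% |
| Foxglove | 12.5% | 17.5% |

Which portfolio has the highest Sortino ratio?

Foxglove

Elmwood: Sortino ratio = (6.4% − 4.2%) / 6.4% = 0.344
Driftwood: Sortino ratio = (8.0% − 4.2%) / 9.9% = 0.384
Foxglove: Sortino ratio = (12.5% − 4.2%) / 17.5% = 0.474
Highest: Foxglove (0.474).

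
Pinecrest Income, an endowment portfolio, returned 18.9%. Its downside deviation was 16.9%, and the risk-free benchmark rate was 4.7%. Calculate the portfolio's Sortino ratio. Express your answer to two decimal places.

Sortino = (Rp − Rf) / σd = (18.9% − 4.7%) / 16.9% = 14.20% / 16.9% = 0.8402

0.84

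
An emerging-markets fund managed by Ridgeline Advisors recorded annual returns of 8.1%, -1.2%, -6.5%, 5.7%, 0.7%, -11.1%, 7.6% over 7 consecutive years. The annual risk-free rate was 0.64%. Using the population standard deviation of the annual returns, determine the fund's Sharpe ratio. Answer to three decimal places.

-0.025

r̄ = (8.1 − 1.2 − 6.5 + 5.7 + 0.7 − 11.1 + 7.6) / 7 = 3.30 / 7 = 0.4714%
Population σ = √[Σ(r − r̄)² / 7] = √[321.6943 / 7] = √45.9563 = 6.7791%
Sharpe = (r̄ − rf) / σ = (0.4714 − 0.64) / 6.7791 = -0.1686 / 6.7791 = -0.0249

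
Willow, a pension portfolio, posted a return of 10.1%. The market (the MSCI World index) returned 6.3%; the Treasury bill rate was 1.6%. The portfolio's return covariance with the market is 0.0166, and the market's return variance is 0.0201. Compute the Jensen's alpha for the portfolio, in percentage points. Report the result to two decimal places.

β = Cov / Var = 0.0166 / 0.0201 = 0.8259
E[R] = Rf + β(Rm − Rf) = 1.6% + 0.8259 × (6.3% − 1.6%) = 5.4817%
α = Rp − E[R] = 10.1% − 5.4817% = 4.6183

4.62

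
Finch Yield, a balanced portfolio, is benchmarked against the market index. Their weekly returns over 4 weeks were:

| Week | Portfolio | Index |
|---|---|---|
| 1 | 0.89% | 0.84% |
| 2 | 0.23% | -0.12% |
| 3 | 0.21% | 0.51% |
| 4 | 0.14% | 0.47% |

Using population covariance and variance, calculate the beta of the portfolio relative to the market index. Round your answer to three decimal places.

0.560

r̄p = 0.3675%,  r̄m = 0.4250%
Cov = Σ(rp − r̄p)(rm − r̄m) / 4 = 0.0670
Var(rm) = Σ(rm − r̄m)² / 4 = 0.1196
β = Cov / Var = 0.0670 / 0.1196 = 0.5602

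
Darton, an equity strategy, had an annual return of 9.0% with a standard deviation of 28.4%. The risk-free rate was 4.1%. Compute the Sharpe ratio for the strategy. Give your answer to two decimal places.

Sharpe = (Rp − Rf) / σp = (9.0% − 4.1%) / 28.4% = 4.90% / 28.4% = 0.1725

0.17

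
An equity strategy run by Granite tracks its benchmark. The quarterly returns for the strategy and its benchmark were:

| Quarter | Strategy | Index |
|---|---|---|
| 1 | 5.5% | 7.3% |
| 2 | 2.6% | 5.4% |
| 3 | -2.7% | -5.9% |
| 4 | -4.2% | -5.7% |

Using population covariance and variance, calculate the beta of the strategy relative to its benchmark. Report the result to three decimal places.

r̄p = 0.3000%,  r̄m = 0.2750%
Cov = Σ(rp − r̄p)(rm − r̄m) / 4 = 23.4325
Var(rm) = Σ(rm − r̄m)² / 4 = 37.3619
β = Cov / Var = 23.4325 / 37.3619 = 0.6272

0.627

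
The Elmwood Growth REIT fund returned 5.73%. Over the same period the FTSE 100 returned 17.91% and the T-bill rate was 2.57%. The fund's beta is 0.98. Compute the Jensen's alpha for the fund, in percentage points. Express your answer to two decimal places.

CAPM expected return = Rf + β(Rm − Rf) = 2.57% + 0.98 × (17.91% − 2.57%) = 2.57 + 0.98 × 15.34 = 17.6032%
Jensen's α = Rp − E[R] = 5.73% − 17.6032% = -11.8732

-11.87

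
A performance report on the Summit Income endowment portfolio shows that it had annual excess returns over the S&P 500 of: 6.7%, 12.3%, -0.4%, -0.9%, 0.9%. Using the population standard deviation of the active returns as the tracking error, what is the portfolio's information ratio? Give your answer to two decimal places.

r̄ = (6.7 + 12.3 − 0.4 − 0.9 + 0.9) / 5 = 3.7200%
Σ(r − r̄)² = (6.7 − 3.7200)² + (12.3 − 3.7200)² + (-0.4 − 3.7200)² + … = 128.7680
σ = √[128.7680 / 5] = 5.0748%
IR = r̄ / tracking error = 3.7200 / 5.0748 = 0.7330

0.73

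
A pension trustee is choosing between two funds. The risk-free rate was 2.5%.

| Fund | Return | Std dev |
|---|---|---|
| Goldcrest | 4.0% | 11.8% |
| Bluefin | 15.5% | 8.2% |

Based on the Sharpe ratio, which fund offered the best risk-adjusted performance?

Bluefin

Goldcrest: Sharpe ratio = (4.0% − 2.5%) / 11.8% = 0.127
Bluefin: Sharpe ratio = (15.5% − 2.5%) / 8.2% = 1.585
Highest: Bluefin (1.585).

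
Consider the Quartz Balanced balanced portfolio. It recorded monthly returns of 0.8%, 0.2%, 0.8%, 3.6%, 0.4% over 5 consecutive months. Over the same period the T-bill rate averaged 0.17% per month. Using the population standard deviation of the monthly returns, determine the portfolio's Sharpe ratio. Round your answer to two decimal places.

0.80

μ = (0.8 + 0.2 + 0.8 + 3.6 + 0.4) / 5 = 5.80 / 5 = 1.1600%
Population std dev = √[7.7120 / 5] = 1.2419%
Sharpe = (μ − rf) / σ = (1.1600 − 0.17) / 1.2419 = 0.9900 / 1.2419 = 0.7972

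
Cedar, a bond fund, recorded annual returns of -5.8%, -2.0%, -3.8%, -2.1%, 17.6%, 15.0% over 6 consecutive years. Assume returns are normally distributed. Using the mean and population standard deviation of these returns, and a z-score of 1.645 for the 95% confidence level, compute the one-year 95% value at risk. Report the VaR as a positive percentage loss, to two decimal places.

μ = (-5.8 − 2 − 3.8 − 2.1 + 17.6 + 15) / 6 = 3.1500%
Population σ = √[Σ(r − μ)² / 6] = √[531.7150 / 6] = √88.6192 = 9.4138%
VaR = −(μ − z·σ) = −(3.1500 − 1.645 × 9.4138) = −(-12.3357) = 12.3357%

12.34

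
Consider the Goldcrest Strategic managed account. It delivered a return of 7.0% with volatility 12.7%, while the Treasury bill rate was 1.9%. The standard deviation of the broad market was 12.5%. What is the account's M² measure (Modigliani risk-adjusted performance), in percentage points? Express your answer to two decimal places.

Sharpe = (Rp − Rf) / σp = (7.0% − 1.9%) / 12.7% = 0.4016
M² = Rf + Sharpe × σm = 1.9% + 0.4016 × 12.5% = 6.9200%

6.92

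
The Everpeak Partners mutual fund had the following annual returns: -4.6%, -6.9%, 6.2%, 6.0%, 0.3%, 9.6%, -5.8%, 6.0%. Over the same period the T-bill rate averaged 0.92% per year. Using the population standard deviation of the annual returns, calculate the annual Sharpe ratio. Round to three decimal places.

0.071

μ = (-4.6 − 6.9 + 6.2 + 6 + 0.3 + 9.6 − 5.8 + 6) / 8 = 10.80 / 8 = 1.3500%
Σ(r − μ)² = 290.5200; population σ = √(290.5200/8) = 6.0262%
Sharpe = (μ − rf) / σ = (1.3500 − 0.92) / 6.0262 = 0.4300 / 6.0262 = 0.0714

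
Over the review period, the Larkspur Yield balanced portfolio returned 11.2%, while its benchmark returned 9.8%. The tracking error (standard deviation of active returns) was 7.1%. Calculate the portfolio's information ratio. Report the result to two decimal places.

IR = (Rp − Rb) / TE = (11.2% − 9.8%) / 7.1% = 1.40% / 7.1% = 0.1972

0.20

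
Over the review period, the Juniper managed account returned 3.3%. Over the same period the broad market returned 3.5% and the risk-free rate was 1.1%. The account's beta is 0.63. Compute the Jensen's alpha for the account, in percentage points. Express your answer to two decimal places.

0.69

CAPM expected return = Rf + β(Rm − Rf) = 1.1% + 0.63 × (3.5% − 1.1%) = 1.1 + 0.63 × 2.40 = 2.6120%
Jensen's α = Rp − E[R] = 3.3% − 2.6120% = 0.6880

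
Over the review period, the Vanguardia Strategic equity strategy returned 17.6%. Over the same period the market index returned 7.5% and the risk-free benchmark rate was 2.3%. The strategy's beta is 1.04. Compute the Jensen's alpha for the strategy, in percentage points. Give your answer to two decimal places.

9.89

CAPM expected return = Rf + β(Rm − Rf) = 2.3% + 1.04 × (7.5% − 2.3%) = 2.3 + 1.04 × 5.20 = 7.7080%
Jensen's α = Rp − E[R] = 17.6% − 7.7080% = 9.8920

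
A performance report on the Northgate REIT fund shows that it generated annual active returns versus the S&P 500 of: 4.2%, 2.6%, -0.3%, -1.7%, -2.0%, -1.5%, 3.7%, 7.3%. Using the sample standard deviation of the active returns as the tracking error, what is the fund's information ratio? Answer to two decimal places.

0.45

Mean return μ = 12.30 / 8 = 1.5375%
Σ(r − μ)² = (4.2 − 1.5375)² + (2.6 − 1.5375)² + (-0.3 − 1.5375)² + … = 81.6988
σ = √[81.6988 / 7] = 3.4163%
IR = μ / tracking error = 1.5375 / 3.4163 = 0.4500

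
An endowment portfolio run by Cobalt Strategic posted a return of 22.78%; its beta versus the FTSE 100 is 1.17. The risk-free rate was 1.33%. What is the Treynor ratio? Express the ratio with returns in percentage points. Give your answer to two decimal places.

18.33

Treynor = (Rp − Rf) / β = (22.78% − 1.33%) / 1.17 = 21.45 / 1.17 = 18.3333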